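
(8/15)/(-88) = -1/165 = -0.01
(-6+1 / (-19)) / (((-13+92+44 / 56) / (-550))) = 41.72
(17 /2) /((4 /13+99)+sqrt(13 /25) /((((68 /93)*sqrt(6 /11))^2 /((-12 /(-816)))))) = 1410399016746803200 /16478053271170625707 -143241775659840*sqrt(13) /16478053271170625707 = 0.09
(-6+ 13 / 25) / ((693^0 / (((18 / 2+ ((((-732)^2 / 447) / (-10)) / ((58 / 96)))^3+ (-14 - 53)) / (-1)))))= -10790963897057809289506 / 252117400503125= -42801345.23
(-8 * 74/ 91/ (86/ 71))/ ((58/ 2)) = -21016/ 113477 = -0.19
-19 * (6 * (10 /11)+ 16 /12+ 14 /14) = -147.97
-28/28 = -1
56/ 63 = 8/ 9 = 0.89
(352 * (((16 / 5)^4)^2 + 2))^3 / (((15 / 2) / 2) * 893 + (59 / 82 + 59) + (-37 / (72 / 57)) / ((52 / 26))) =6804083581230976010731960267955276611584 / 398102104663848876953125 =17091302712343700.40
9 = 9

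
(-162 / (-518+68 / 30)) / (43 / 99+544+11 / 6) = 120285 / 209183374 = 0.00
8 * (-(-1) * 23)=184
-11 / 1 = -11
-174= -174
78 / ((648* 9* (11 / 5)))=0.01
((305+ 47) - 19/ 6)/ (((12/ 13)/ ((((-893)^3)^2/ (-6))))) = -31940196758758892318.15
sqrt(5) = 2.24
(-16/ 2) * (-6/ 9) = 16/ 3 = 5.33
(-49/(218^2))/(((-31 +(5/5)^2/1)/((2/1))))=49/712860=0.00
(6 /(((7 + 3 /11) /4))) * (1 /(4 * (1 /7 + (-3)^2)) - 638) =-5389593 /2560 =-2105.31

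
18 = 18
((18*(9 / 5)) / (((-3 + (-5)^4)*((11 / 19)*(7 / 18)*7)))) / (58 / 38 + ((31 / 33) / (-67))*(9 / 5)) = 17632323 / 800794211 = 0.02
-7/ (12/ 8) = -14/ 3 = -4.67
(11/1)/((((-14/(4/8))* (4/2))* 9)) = -11/504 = -0.02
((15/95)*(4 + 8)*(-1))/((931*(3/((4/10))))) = -24/88445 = -0.00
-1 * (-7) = 7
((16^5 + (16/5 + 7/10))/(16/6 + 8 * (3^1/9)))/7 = 31457397/1120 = 28086.96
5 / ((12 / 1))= 5 / 12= 0.42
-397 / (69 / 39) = -5161 / 23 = -224.39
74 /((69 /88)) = 6512 /69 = 94.38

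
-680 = -680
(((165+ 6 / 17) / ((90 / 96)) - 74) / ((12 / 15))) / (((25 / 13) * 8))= 56563 / 6800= 8.32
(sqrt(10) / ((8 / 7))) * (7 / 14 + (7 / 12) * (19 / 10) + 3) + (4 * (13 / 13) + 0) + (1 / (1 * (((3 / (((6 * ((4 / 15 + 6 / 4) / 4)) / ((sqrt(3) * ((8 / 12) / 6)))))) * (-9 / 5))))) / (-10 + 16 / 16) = 53 * sqrt(3) / 324 + 4 + 3871 * sqrt(10) / 960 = 17.03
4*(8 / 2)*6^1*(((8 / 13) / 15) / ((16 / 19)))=304 / 65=4.68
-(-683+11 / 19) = 12966 / 19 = 682.42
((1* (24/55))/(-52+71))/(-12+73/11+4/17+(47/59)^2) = -355062/69473405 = -0.01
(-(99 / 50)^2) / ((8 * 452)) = -9801 / 9040000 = -0.00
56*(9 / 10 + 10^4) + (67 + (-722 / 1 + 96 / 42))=559397.69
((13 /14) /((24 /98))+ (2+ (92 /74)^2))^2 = 58117155625 /1079516736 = 53.84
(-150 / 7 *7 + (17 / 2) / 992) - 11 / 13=-3890403 / 25792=-150.84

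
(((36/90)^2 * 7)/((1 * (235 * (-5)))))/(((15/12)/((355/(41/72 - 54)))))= 572544/113005625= 0.01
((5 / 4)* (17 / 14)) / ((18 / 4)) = 85 / 252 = 0.34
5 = 5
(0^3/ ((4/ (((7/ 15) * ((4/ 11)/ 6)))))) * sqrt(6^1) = 0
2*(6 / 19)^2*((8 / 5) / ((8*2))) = 36 / 1805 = 0.02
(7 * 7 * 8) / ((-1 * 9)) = -392 / 9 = -43.56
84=84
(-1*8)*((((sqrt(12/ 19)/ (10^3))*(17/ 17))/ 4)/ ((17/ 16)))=-8*sqrt(57)/ 40375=-0.00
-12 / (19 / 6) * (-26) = 1872 / 19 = 98.53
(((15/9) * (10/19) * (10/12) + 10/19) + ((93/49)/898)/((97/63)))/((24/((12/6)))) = 131237657/1251190584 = 0.10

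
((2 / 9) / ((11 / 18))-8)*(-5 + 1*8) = -252 / 11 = -22.91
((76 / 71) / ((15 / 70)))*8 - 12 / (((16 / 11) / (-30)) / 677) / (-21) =-23673997 / 2982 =-7938.97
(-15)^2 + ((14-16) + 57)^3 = 166600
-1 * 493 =-493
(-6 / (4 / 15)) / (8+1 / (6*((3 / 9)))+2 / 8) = -18 / 7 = -2.57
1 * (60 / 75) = 0.80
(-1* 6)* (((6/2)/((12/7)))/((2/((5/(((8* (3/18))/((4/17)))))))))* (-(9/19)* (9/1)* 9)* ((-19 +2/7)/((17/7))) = -30082185/21964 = -1369.61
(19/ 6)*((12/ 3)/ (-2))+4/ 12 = -6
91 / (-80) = -91 / 80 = -1.14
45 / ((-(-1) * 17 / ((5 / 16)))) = 225 / 272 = 0.83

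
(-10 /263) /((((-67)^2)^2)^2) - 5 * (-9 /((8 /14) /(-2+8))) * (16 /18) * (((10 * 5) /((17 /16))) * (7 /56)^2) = 560677945786332060580 /1815528586355741911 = 308.82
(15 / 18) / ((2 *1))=5 / 12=0.42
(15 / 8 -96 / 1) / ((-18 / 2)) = 251 / 24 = 10.46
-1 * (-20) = 20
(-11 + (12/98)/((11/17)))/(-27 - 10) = 5827/19943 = 0.29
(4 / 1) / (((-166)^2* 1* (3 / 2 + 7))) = 2 / 117113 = 0.00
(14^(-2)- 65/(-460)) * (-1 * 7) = -165/161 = -1.02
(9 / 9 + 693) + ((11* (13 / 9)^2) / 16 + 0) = 901283 / 1296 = 695.43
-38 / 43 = -0.88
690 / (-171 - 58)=-690 / 229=-3.01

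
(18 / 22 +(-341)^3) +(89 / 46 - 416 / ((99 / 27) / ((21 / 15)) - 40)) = -15750094305489 / 397210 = -39651807.12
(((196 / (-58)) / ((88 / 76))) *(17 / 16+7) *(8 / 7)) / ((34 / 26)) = -223041 / 10846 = -20.56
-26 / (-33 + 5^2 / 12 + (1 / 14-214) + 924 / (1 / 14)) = -2184 / 1066057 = -0.00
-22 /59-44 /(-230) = -1232 /6785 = -0.18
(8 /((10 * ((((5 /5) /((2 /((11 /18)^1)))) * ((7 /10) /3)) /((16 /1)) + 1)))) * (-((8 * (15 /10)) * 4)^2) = -31850496 /17357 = -1835.02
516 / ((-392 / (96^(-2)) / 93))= -0.01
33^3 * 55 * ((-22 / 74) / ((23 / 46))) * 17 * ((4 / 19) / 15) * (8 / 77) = -143364672 / 4921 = -29133.24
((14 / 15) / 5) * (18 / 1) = 3.36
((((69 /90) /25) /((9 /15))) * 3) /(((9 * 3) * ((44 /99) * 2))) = 23 /3600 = 0.01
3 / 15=1 / 5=0.20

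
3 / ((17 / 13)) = 39 / 17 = 2.29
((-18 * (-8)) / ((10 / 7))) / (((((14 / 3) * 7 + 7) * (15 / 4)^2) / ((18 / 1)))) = 6912 / 2125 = 3.25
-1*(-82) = 82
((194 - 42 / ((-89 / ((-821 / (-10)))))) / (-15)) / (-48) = 103571 / 320400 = 0.32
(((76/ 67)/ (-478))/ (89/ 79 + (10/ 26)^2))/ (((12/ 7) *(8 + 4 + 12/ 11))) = -19532513/ 235420307712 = -0.00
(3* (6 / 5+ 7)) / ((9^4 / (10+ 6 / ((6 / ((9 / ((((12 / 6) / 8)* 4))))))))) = 779 / 10935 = 0.07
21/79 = 0.27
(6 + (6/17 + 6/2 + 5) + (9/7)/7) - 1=11276/833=13.54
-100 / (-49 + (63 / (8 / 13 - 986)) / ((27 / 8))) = 274500 / 134557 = 2.04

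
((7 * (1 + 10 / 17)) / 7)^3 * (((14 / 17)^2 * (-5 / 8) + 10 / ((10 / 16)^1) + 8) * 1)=268220241 / 2839714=94.45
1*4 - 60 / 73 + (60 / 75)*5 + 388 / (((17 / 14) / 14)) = 5560412 / 1241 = 4480.59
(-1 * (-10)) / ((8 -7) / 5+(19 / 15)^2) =1125 / 203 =5.54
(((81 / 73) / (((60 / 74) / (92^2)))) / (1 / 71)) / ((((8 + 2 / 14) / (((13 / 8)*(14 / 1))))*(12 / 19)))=2655684213 / 730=3637923.58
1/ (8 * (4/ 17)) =17/ 32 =0.53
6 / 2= 3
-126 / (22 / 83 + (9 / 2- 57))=20916 / 8671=2.41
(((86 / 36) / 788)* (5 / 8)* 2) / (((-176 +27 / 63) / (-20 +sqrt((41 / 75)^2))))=439159 / 1045928160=0.00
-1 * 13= -13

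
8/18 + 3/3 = 13/9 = 1.44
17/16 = 1.06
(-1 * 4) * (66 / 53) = -4.98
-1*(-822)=822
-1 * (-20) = 20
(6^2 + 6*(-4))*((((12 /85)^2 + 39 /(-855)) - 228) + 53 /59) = -22074668872 /8099225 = -2725.53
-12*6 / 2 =-36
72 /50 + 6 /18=133 /75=1.77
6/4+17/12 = 35/12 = 2.92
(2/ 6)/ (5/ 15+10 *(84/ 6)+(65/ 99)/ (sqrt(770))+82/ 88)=0.00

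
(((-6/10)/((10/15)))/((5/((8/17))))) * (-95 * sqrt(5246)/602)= 342 * sqrt(5246)/25585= 0.97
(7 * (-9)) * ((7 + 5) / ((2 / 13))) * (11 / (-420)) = 1287 / 10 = 128.70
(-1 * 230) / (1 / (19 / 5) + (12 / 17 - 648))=0.36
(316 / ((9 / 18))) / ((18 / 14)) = 4424 / 9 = 491.56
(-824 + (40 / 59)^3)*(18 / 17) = -3045029328 / 3491443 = -872.14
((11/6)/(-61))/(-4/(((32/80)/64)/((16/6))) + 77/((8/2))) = 22/1235189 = 0.00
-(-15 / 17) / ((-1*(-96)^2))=-0.00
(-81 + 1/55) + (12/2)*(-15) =-9404/55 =-170.98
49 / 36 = 1.36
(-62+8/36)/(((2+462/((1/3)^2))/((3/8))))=-139/24960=-0.01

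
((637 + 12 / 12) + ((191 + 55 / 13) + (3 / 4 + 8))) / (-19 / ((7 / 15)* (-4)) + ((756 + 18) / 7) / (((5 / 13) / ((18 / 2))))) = 218915 / 675363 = 0.32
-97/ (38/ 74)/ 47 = -3589/ 893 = -4.02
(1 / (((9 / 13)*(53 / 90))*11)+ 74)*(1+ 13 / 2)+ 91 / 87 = 557.72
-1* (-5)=5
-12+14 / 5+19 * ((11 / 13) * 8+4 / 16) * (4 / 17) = 24509 / 1105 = 22.18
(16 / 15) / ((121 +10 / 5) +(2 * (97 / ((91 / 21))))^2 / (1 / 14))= 0.00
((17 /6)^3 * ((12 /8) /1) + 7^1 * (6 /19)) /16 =99395 /43776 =2.27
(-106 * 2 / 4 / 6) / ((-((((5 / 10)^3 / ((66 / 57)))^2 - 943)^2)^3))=23409809937508542839850532864 / 1863422010515725610433711249513986721284812947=0.00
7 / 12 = 0.58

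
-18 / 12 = -3 / 2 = -1.50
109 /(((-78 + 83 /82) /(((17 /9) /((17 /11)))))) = -98318 /56817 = -1.73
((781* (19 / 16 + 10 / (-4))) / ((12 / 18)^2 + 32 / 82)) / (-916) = 78597 / 58624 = 1.34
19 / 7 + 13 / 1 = 110 / 7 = 15.71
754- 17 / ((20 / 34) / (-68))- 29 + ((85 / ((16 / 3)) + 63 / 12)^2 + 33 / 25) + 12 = 20175553 / 6400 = 3152.43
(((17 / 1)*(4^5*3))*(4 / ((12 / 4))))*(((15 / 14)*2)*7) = 1044480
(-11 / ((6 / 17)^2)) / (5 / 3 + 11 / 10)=-15895 / 498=-31.92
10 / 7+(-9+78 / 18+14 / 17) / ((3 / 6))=-2234 / 357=-6.26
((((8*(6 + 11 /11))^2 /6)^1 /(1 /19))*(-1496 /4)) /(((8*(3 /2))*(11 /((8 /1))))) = -2025856 /9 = -225095.11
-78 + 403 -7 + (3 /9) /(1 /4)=958 /3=319.33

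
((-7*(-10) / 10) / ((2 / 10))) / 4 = 35 / 4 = 8.75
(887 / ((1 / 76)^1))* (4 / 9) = 269648 / 9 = 29960.89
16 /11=1.45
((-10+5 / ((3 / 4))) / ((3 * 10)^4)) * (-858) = 143 / 40500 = 0.00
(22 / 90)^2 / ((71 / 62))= 0.05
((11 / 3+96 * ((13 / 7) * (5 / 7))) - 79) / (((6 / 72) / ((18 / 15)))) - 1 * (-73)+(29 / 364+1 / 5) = 10475791 / 12740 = 822.28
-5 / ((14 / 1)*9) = -5 / 126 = -0.04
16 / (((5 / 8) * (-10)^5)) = -0.00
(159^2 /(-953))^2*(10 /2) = 3195644805 /908209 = 3518.62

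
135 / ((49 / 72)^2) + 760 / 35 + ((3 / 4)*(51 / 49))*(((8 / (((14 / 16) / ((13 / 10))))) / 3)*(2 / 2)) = 316.29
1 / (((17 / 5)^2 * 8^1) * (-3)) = -0.00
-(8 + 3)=-11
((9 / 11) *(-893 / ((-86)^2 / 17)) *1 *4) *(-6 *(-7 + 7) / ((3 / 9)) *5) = 0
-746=-746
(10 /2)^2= 25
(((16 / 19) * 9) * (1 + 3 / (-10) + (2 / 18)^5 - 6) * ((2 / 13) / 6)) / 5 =-0.21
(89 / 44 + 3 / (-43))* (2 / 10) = 0.39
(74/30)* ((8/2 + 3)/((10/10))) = 259/15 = 17.27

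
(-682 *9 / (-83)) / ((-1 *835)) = -6138 / 69305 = -0.09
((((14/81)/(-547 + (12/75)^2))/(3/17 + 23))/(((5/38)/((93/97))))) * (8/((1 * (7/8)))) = -160208000/176379758037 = -0.00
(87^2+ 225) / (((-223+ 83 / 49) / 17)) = -3246201 / 5422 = -598.71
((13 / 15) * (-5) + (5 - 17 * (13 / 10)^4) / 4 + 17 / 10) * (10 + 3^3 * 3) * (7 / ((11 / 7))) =-7235222449 / 1320000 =-5481.23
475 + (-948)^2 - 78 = 899101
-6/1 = -6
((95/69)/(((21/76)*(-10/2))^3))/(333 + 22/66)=-1042568/665634375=-0.00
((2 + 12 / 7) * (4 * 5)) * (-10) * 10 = -52000 / 7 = -7428.57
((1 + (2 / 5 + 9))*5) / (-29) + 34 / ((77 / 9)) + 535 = 1199525 / 2233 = 537.18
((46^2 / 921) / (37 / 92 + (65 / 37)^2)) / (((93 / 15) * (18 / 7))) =4663854440 / 112895707527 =0.04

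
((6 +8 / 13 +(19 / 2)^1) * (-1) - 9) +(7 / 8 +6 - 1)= -2001 / 104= -19.24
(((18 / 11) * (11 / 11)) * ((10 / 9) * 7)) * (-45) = -6300 / 11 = -572.73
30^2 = 900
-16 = -16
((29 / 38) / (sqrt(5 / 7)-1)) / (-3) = 29 * sqrt(35) / 228 + 203 / 228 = 1.64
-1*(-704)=704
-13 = -13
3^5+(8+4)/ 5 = 1227/ 5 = 245.40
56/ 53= 1.06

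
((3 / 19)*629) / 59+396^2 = 175792623 / 1121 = 156817.68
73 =73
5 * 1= 5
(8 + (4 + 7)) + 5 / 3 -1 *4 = 50 / 3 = 16.67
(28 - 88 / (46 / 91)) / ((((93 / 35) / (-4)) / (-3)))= -470400 / 713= -659.75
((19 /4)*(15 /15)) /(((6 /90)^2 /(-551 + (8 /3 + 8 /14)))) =-16391775 /28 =-585420.54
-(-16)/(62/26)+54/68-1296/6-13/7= -1551987/7378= -210.35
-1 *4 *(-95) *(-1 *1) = -380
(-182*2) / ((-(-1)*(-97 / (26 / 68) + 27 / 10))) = 47320 / 32629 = 1.45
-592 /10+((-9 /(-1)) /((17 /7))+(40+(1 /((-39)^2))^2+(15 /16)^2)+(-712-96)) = -41410841416427 /50340476160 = -822.62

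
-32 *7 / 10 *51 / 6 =-952 / 5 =-190.40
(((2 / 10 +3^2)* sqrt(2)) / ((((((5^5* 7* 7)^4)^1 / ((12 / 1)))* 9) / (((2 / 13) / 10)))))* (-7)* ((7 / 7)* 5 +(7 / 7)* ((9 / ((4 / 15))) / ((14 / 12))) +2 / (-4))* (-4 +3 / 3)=3312* sqrt(2) / 13744356632232666015625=0.00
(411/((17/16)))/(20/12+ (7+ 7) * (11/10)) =6165/272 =22.67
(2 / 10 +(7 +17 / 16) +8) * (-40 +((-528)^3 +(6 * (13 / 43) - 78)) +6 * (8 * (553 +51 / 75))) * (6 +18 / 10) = -18668335773.89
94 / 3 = 31.33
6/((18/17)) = 17/3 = 5.67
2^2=4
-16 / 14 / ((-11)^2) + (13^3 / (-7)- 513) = -826.87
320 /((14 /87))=13920 /7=1988.57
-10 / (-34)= 5 / 17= 0.29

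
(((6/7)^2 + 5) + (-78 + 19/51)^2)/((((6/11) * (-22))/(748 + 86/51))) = -1049716176875/2785671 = -376827.05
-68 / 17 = -4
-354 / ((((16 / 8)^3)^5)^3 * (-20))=177 / 351843720888320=0.00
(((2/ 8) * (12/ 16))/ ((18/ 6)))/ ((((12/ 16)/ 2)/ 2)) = 1/ 3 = 0.33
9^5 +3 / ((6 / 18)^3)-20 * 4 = 59050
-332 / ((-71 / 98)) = 32536 / 71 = 458.25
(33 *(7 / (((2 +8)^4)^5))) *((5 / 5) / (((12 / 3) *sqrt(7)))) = 33 *sqrt(7) / 400000000000000000000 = 0.00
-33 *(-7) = 231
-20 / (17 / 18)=-360 / 17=-21.18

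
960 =960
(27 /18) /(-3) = -1 /2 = -0.50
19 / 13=1.46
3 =3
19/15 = 1.27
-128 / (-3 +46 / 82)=1312 / 25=52.48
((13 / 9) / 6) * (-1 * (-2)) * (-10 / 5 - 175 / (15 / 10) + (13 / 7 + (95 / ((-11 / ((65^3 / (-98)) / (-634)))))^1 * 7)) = -1462273397 / 7908516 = -184.90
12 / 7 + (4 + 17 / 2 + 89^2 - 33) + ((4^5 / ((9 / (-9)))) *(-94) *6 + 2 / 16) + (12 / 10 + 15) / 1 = 163927271 / 280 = 585454.54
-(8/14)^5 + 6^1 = 99818/16807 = 5.94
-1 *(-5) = 5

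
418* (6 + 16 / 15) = 2953.87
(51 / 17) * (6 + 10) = 48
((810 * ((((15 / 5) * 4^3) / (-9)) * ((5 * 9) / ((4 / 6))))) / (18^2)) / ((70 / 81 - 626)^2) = -1476225 / 160250281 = -0.01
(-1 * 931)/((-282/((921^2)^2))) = 2375412805990.82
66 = 66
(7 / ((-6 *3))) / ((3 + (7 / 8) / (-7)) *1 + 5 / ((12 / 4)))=-0.09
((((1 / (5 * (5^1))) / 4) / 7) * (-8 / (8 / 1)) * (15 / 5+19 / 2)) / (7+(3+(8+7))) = -1 / 1400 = -0.00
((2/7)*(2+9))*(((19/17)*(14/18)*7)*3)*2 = 5852/51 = 114.75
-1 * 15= -15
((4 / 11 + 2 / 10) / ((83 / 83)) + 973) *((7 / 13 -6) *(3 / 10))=-5702649 / 3575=-1595.15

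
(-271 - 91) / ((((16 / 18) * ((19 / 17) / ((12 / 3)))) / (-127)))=3517011 / 19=185105.84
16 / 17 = 0.94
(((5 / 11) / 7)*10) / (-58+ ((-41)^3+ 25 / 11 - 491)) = -0.00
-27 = -27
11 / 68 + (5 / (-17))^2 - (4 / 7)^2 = -4433 / 56644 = -0.08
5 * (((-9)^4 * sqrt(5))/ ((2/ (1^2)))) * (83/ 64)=2722815 * sqrt(5)/ 128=47565.62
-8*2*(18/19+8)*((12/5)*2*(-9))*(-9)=-1057536/19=-55659.79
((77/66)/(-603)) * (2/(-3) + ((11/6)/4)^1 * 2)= -7/14472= -0.00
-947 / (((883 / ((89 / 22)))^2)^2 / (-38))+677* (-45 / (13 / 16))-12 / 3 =-34711312449713786991627 / 925650189207344744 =-37499.38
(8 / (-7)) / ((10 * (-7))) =4 / 245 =0.02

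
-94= -94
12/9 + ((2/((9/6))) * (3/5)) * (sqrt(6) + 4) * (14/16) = 7 * sqrt(6)/10 + 62/15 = 5.85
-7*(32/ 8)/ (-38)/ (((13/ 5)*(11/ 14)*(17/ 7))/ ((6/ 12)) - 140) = -3430/ 605511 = -0.01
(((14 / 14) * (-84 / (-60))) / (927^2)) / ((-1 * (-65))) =7 / 279281925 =0.00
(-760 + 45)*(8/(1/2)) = -11440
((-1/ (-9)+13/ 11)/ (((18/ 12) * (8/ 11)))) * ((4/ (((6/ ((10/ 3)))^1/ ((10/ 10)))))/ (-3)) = -640/ 729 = -0.88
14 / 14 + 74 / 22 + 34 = 422 / 11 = 38.36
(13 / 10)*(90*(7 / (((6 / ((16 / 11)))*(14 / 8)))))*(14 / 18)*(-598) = -1741376 / 33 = -52768.97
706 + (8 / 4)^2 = 710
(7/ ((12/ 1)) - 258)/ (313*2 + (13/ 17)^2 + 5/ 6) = -892721/ 2175886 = -0.41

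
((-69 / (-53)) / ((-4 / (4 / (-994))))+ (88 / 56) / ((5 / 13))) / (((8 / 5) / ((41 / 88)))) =44139083 / 37088128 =1.19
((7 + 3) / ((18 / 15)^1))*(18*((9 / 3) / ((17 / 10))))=4500 / 17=264.71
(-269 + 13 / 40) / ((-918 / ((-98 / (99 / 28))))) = -335111 / 41310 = -8.11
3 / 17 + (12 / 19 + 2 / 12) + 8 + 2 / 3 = 18685 / 1938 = 9.64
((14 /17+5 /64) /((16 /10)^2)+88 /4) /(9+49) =1556429 /4038656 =0.39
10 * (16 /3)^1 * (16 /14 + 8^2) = 24320 /7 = 3474.29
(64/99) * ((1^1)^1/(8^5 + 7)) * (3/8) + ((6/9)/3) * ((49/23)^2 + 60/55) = 31121234/24876225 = 1.25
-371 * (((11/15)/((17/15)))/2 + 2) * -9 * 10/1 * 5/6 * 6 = 6594525/17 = 387913.24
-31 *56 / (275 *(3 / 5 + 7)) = -0.83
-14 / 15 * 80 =-224 / 3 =-74.67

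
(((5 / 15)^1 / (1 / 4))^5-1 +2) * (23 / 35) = 4163 / 1215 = 3.43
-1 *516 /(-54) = 86 /9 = 9.56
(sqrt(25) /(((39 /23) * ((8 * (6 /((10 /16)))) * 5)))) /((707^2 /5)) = 575 /7485738624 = 0.00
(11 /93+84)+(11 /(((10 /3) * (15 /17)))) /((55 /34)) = 1004752 /11625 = 86.43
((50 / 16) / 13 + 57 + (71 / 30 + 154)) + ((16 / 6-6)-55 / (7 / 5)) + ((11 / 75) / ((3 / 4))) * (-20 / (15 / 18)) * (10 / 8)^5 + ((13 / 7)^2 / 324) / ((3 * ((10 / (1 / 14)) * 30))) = 203702903141 / 1300244400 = 156.67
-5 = -5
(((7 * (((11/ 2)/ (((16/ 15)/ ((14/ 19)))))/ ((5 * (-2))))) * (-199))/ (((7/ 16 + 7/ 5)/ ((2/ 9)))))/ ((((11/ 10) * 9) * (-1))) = -9950/ 1539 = -6.47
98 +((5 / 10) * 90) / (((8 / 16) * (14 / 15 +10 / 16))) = 29126 / 187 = 155.75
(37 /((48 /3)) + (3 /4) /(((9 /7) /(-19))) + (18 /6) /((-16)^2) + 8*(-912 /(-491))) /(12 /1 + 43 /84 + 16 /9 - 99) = -48307791 /670808128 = -0.07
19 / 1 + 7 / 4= 20.75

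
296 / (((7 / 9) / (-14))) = -5328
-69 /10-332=-3389 /10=-338.90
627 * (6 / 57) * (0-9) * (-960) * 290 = 165369600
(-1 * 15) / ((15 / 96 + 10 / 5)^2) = -5120 / 1587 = -3.23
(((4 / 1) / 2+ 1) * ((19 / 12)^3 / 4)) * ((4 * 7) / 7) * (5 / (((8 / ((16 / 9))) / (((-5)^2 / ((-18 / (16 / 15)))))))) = -171475 / 8748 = -19.60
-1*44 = -44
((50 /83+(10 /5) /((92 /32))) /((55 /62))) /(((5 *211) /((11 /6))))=25606 /10069975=0.00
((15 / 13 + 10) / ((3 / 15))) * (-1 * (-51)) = 36975 / 13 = 2844.23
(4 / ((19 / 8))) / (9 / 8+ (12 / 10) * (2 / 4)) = 1280 / 1311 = 0.98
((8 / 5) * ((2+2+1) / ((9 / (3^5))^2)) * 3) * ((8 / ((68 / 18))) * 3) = 1889568 / 17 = 111151.06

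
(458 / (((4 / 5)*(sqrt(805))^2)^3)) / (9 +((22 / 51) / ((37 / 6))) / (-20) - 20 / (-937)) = 0.00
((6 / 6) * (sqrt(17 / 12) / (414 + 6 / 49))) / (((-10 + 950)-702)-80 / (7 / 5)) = 343 * sqrt(51) / 154138032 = 0.00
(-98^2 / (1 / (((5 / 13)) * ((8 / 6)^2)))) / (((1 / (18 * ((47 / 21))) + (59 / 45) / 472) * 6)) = -722220800 / 18213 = -39654.14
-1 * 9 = -9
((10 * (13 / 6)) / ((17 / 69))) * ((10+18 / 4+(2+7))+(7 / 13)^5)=2010704275 / 971074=2070.60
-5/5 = -1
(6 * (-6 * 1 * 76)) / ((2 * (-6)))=228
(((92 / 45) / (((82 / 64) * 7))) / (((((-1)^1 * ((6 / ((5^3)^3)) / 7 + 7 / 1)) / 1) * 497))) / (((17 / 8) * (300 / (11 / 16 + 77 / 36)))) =-0.00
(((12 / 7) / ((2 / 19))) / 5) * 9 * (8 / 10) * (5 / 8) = 513 / 35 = 14.66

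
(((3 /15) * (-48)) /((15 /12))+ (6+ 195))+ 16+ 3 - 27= 4633 /25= 185.32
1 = 1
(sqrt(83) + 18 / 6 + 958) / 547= sqrt(83) / 547 + 961 / 547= 1.77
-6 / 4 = -3 / 2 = -1.50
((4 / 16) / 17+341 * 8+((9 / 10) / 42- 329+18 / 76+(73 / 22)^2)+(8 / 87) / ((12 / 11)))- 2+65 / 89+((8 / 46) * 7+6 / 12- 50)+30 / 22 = 6905371941821893 / 2923306002540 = 2362.18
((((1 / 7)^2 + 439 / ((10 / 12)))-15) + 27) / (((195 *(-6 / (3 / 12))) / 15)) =-1.73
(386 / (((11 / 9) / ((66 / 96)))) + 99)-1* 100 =1729 / 8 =216.12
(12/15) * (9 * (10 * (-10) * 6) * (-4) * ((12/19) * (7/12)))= 120960/19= 6366.32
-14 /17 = -0.82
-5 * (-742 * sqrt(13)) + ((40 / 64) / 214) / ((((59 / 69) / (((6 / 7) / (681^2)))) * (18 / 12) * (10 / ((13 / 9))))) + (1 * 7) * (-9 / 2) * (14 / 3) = -72303051974029 / 491857496424 + 3710 * sqrt(13) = 13229.60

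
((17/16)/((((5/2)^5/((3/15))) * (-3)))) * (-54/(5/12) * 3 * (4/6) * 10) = 29376/15625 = 1.88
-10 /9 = -1.11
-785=-785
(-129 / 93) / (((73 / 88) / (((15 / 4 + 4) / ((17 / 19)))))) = -17974 / 1241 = -14.48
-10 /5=-2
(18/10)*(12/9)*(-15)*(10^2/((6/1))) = -600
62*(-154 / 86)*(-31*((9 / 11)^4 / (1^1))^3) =3799806983815374 / 12268401836273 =309.72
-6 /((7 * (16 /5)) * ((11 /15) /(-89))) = 20025 /616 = 32.51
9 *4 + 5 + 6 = 47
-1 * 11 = -11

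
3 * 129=387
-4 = -4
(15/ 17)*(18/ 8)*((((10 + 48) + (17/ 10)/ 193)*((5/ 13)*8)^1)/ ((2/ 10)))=75570975/ 42653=1771.76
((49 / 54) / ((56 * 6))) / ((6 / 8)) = 7 / 1944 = 0.00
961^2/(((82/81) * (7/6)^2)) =1346493618/2009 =670230.77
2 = 2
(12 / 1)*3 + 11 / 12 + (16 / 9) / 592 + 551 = 783109 / 1332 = 587.92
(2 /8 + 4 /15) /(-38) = -31 /2280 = -0.01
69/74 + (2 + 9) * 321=261363/74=3531.93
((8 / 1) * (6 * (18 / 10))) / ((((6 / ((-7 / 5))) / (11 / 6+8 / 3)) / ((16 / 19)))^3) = -256048128 / 4286875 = -59.73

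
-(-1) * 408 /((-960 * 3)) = -17 /120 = -0.14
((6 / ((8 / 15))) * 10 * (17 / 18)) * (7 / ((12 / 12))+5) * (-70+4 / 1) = -84150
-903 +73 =-830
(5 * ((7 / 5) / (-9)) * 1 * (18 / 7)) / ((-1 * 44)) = 1 / 22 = 0.05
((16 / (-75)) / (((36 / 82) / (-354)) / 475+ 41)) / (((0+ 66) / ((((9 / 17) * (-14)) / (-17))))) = -2573816 / 74881379969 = -0.00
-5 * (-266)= 1330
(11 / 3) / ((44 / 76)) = 19 / 3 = 6.33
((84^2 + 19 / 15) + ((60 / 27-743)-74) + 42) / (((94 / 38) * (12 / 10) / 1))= 2686619 / 1269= 2117.12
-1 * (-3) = 3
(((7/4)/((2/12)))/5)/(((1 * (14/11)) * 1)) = 33/20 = 1.65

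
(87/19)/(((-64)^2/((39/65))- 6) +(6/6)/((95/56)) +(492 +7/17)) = 22185/35434721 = 0.00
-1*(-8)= 8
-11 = -11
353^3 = 43986977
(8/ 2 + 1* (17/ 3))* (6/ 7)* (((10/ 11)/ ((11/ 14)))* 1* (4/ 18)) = 2320/ 1089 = 2.13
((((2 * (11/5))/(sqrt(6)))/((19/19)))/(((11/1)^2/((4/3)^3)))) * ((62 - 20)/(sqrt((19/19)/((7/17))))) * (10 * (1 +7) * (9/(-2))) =-7168 * sqrt(714)/561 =-341.42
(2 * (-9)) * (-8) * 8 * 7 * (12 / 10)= 48384 / 5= 9676.80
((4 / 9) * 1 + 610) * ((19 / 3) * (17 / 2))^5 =9657645749574721 / 34992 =275995820461.10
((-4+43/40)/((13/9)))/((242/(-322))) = 2.69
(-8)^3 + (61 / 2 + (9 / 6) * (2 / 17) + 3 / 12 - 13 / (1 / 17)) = -47741 / 68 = -702.07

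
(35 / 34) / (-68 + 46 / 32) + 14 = 50638 / 3621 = 13.98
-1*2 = -2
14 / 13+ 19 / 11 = 401 / 143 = 2.80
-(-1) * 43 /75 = 43 /75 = 0.57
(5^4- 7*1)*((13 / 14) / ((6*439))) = 1339 / 6146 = 0.22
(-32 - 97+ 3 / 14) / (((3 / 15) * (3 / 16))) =-24040 / 7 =-3434.29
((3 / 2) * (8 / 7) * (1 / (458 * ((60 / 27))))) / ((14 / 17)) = 459 / 224420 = 0.00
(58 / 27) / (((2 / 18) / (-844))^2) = 123946464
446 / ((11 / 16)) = 648.73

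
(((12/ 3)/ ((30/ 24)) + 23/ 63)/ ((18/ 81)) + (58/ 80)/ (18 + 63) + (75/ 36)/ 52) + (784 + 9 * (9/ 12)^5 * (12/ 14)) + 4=3041512861/ 3773952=805.92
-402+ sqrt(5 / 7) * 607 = -402+ 607 * sqrt(35) / 7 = 111.01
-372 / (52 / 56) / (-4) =1302 / 13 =100.15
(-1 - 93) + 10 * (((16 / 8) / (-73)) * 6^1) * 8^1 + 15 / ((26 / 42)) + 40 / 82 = -3207351 / 38909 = -82.43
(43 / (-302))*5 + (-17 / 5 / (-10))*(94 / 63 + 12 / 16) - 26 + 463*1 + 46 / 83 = 13820936033 / 31583160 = 437.60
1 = 1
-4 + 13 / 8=-19 / 8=-2.38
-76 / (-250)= 38 / 125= 0.30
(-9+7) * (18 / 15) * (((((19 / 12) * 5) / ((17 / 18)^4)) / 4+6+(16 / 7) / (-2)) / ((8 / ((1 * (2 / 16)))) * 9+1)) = -0.03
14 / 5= 2.80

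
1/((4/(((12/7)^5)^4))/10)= 9584399981118687805440/79792266297612001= 120116.90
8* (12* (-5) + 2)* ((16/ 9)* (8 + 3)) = -81664/ 9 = -9073.78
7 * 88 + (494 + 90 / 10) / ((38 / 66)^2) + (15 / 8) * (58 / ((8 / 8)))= 3237607 / 1444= 2242.11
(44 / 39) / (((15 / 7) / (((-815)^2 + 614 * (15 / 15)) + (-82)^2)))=206841404 / 585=353575.05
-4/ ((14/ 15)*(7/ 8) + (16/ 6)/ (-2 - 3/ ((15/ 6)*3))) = 720/ 53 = 13.58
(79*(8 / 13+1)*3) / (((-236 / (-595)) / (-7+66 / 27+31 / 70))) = -24357991 / 6136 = -3969.69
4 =4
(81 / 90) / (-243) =-1 / 270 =-0.00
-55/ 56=-0.98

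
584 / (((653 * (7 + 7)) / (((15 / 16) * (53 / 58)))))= 58035 / 1060472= 0.05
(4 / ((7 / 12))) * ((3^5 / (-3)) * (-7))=3888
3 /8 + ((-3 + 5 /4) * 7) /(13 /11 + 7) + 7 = 5.88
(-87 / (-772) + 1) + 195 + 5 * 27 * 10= 1193599 / 772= 1546.11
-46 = -46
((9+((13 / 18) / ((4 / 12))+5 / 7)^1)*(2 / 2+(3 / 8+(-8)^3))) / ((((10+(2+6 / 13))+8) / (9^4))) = -3050219835 / 1568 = -1945293.26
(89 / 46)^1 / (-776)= -89 / 35696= -0.00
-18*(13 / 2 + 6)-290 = -515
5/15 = 0.33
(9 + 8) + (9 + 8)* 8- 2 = 151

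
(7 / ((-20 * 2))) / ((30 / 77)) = -539 / 1200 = -0.45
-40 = -40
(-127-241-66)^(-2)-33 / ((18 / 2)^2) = -2071889 / 5085612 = -0.41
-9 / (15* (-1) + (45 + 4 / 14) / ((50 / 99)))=-1050 / 8711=-0.12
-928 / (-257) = 928 / 257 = 3.61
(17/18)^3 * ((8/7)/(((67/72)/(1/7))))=39304/265923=0.15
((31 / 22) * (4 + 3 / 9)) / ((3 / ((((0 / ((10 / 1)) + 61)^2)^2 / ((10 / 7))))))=39059117461 / 1980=19726827.00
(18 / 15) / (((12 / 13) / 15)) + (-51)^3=-132631.50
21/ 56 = 3/ 8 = 0.38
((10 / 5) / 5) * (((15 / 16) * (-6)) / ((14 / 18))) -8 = -305 / 28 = -10.89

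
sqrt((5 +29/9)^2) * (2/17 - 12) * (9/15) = -14948/255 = -58.62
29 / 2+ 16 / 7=235 / 14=16.79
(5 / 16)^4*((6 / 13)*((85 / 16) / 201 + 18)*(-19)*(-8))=688429375 / 57081856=12.06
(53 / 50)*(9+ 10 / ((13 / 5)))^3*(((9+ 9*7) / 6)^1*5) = 1481073234 / 10985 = 134826.88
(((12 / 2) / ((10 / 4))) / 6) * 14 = 28 / 5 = 5.60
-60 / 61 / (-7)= 60 / 427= 0.14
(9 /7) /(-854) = -0.00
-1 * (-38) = 38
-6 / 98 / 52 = -0.00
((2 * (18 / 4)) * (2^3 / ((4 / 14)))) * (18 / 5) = 4536 / 5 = 907.20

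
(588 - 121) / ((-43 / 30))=-14010 / 43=-325.81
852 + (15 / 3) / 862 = 734429 / 862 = 852.01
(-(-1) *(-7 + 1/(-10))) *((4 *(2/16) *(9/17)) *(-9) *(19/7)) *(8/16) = 109269/4760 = 22.96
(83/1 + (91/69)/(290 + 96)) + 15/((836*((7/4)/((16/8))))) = 3235072139/38965542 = 83.02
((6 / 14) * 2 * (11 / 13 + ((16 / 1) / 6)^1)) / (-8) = -137 / 364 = -0.38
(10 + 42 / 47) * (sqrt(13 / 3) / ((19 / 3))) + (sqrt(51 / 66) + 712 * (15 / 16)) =sqrt(374) / 22 + 512 * sqrt(39) / 893 + 1335 / 2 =671.96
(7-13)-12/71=-438/71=-6.17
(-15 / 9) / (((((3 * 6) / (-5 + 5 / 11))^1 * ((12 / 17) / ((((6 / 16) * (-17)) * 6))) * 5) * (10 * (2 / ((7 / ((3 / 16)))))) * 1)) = -10115 / 1188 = -8.51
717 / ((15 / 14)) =3346 / 5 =669.20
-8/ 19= -0.42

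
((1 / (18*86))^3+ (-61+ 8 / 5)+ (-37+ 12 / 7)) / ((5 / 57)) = -233571029023207 / 216386251200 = -1079.42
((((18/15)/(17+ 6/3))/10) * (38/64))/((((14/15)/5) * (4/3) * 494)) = 27/885248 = 0.00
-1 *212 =-212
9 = 9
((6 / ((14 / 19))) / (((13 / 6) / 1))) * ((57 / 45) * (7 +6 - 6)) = 2166 / 65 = 33.32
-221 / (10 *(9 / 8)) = -884 / 45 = -19.64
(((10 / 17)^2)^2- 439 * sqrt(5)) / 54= 5000 / 2255067- 439 * sqrt(5) / 54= -18.18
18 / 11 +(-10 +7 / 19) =-1671 / 209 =-8.00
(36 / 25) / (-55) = -36 / 1375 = -0.03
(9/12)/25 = 0.03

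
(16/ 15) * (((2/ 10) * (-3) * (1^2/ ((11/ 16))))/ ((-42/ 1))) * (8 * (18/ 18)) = 1024/ 5775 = 0.18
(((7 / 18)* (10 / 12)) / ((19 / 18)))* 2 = 35 / 57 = 0.61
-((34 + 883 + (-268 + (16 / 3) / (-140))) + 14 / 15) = -68239 / 105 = -649.90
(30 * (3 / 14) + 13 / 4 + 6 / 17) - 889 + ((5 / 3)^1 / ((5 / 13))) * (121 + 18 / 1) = -276.64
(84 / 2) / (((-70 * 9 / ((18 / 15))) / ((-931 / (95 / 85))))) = 1666 / 25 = 66.64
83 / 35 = 2.37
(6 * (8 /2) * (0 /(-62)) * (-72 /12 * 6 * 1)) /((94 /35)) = 0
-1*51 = -51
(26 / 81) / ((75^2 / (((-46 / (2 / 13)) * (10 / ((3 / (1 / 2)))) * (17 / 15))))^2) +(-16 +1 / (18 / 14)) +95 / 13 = -21350397600268 / 2698723828125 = -7.91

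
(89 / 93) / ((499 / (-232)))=-20648 / 46407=-0.44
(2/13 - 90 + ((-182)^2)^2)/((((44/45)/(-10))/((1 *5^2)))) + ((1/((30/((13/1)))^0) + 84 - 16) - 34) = -280533908356.61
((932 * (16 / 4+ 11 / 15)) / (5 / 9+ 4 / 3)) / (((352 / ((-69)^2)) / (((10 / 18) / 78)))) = 224.99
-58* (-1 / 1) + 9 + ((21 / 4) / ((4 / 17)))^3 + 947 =49652637 / 4096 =12122.23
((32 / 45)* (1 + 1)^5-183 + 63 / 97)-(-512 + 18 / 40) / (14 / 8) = 132.72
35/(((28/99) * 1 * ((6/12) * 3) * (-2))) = -165/4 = -41.25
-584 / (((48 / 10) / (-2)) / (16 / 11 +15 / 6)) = 10585 / 11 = 962.27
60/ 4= 15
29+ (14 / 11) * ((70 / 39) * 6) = 6107 / 143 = 42.71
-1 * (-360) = 360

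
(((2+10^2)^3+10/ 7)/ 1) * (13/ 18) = 48285029/ 63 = 766429.03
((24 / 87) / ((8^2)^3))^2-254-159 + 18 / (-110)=-20520155444412361 / 49665928069120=-413.16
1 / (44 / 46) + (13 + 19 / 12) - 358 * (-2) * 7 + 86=674999 / 132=5113.63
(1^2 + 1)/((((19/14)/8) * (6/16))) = 1792/57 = 31.44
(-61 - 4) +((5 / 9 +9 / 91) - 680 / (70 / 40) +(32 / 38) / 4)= -7044565 / 15561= -452.71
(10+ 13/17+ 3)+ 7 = 353/17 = 20.76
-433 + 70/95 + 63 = -7016/19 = -369.26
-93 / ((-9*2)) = 31 / 6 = 5.17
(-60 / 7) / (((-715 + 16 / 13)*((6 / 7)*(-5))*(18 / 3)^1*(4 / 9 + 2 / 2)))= -1 / 3093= -0.00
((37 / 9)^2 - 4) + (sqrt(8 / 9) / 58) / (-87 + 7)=1045 / 81 - sqrt(2) / 6960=12.90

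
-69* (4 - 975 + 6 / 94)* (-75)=-236155950 / 47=-5024594.68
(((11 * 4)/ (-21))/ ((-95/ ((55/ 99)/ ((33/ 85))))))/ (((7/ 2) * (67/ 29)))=0.00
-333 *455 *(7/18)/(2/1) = -117845/4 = -29461.25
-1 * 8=-8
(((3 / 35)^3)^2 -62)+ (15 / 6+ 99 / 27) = -615818980001 / 11029593750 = -55.83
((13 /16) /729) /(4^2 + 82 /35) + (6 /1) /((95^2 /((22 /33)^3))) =17418887 /67581799200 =0.00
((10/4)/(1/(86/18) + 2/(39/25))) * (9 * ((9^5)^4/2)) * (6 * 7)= 19267042701222353771316765/5002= 3851867793127219866316.83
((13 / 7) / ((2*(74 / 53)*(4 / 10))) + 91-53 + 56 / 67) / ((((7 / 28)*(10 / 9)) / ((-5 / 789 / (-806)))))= 16866477 / 14713816936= 0.00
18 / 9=2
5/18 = 0.28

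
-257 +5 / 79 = -20298 / 79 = -256.94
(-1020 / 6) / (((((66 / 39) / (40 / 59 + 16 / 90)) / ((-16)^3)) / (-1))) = -352105.93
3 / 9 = 1 / 3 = 0.33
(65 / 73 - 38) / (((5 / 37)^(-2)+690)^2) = -39375 / 588527971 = -0.00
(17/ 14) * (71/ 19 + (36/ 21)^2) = 105655/ 13034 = 8.11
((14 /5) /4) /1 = 7 /10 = 0.70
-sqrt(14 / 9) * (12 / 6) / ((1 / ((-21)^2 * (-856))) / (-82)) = -20636448 * sqrt(14) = -77214518.10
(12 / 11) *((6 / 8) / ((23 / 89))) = 801 / 253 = 3.17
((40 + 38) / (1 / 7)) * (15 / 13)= 630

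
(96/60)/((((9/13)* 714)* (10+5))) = 52/240975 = 0.00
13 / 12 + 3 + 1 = 61 / 12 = 5.08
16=16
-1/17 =-0.06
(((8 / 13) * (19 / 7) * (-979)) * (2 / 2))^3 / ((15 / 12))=-13180710780520448 / 3767855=-3498200111.34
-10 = -10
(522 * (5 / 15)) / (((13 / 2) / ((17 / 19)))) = 5916 / 247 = 23.95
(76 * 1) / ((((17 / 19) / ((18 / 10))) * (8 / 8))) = 12996 / 85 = 152.89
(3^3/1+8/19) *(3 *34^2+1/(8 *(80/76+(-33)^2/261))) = 41615149567/437608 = 95096.87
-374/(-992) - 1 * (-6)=3163/496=6.38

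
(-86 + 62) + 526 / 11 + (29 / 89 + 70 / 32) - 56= -464727 / 15664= -29.67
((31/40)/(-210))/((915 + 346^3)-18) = -31/347950117200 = -0.00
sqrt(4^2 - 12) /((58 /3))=3 /29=0.10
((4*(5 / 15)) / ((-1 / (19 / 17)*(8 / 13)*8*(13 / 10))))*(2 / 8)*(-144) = 285 / 34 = 8.38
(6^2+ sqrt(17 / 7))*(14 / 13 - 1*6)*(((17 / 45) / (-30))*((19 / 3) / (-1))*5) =-41344 / 585 - 10336*sqrt(119) / 36855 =-73.73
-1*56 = -56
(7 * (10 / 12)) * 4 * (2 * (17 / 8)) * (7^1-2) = 2975 / 6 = 495.83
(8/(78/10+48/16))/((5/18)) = 8/3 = 2.67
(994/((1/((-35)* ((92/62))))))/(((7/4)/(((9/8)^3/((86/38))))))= -791653905/42656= -18559.03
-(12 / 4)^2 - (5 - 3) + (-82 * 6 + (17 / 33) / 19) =-315364 / 627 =-502.97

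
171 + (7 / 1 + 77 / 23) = 4171 / 23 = 181.35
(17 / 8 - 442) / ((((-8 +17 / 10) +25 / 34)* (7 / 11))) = 299115 / 2408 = 124.22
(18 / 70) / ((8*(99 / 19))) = 19 / 3080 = 0.01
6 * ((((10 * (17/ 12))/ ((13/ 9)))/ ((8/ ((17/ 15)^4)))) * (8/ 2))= 1419857/ 29250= 48.54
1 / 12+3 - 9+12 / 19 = -1205 / 228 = -5.29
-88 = -88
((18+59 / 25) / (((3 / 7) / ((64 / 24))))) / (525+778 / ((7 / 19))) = 199528 / 4152825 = 0.05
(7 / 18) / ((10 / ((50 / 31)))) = 35 / 558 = 0.06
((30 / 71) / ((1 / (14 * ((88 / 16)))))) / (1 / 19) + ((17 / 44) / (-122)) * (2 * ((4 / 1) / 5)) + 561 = 280882748 / 238205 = 1179.16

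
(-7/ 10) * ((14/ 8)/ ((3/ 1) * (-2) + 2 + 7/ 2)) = 49/ 20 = 2.45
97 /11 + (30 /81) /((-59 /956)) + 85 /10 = 396613 /35046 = 11.32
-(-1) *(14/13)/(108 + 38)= 7/949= 0.01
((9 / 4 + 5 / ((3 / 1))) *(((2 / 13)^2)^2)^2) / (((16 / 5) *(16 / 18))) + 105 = 171303452115 / 1631461442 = 105.00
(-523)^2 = 273529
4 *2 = 8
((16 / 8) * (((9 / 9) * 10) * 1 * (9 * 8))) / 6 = 240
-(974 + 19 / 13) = -12681 / 13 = -975.46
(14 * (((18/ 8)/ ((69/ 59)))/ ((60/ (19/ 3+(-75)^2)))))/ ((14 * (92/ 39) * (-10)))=-6478849/ 846400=-7.65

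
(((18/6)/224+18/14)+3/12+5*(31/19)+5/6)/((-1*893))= -134579/11401824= -0.01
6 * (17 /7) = 102 /7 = 14.57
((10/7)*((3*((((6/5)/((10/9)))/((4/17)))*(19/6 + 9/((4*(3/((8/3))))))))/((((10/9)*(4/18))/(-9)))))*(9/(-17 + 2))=31118823/14000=2222.77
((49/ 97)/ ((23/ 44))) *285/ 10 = 61446/ 2231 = 27.54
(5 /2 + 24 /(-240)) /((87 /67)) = 268 /145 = 1.85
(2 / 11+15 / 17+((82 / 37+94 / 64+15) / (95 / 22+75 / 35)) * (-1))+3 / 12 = -173792497 / 110150480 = -1.58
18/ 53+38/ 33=2608/ 1749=1.49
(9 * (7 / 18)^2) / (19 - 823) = -0.00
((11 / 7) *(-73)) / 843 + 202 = 1191199 / 5901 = 201.86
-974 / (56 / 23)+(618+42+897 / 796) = 363700 / 1393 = 261.09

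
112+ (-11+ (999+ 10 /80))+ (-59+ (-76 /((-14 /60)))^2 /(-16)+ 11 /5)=-10951083 /1960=-5587.29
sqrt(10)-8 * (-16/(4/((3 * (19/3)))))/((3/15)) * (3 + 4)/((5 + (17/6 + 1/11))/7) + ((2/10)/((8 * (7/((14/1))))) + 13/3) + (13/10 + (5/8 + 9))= sqrt(10) + 1180723951/62760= 18816.48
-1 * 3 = -3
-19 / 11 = -1.73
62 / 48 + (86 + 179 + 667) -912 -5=391 / 24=16.29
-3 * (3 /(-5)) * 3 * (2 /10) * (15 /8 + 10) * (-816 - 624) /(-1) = 18468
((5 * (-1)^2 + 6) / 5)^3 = 1331 / 125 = 10.65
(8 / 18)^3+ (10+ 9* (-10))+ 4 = -75.91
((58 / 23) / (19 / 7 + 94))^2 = 164836 / 242456041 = 0.00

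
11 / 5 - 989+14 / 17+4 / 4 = -984.98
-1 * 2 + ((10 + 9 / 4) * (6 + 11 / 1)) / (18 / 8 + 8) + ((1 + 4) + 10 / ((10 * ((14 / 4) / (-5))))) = 21.89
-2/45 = -0.04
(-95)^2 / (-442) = -9025 / 442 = -20.42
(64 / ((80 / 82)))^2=107584 / 25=4303.36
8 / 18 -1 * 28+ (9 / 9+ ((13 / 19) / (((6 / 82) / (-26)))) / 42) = -38716 / 1197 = -32.34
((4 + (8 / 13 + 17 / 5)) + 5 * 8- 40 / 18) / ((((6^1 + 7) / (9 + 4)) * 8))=5.72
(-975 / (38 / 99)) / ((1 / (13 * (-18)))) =11293425 / 19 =594390.79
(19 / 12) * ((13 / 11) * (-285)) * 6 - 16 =-70747 / 22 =-3215.77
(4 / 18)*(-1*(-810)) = 180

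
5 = 5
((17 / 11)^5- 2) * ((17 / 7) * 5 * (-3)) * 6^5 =-2176716434400 / 1127357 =-1930813.78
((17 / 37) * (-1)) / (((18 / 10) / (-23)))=1955 / 333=5.87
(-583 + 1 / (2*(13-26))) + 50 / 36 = -68053 / 117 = -581.65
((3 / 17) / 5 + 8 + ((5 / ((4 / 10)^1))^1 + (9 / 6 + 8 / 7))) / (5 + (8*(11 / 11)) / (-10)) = 5.52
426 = 426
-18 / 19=-0.95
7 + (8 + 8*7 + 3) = 74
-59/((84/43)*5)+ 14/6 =-519/140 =-3.71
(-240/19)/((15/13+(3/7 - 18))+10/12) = 131040/161671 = 0.81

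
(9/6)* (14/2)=21/2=10.50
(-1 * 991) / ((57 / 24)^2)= -63424 / 361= -175.69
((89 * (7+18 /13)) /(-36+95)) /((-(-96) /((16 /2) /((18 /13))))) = 9701 /12744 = 0.76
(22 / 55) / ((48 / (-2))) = -0.02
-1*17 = -17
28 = 28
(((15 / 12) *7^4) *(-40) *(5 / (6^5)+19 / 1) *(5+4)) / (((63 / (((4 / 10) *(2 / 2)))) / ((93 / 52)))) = -7855075585 / 33696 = -233115.97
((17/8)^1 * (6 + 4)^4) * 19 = 403750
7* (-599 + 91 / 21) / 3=-12488 / 9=-1387.56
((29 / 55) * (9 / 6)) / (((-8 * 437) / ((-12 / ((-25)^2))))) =261 / 60087500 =0.00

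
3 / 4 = 0.75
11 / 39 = 0.28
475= 475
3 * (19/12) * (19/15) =361/60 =6.02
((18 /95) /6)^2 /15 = 3 /45125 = 0.00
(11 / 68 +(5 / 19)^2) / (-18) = -5671 / 441864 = -0.01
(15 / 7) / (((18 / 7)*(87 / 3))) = 5 / 174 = 0.03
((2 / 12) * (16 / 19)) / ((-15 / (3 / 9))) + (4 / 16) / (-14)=-3013 / 143640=-0.02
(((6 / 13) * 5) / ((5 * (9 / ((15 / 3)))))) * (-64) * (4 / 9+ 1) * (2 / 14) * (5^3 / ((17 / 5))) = -400000 / 3213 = -124.49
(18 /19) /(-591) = -6 /3743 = -0.00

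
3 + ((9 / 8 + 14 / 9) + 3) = 625 / 72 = 8.68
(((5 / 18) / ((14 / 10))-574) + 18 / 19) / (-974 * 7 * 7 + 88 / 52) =0.01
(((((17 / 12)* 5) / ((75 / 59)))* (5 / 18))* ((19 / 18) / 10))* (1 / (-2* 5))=-19057 / 1166400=-0.02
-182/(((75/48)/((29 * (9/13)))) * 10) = -233.86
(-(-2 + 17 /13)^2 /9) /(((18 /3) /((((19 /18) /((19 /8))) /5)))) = -2 /2535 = -0.00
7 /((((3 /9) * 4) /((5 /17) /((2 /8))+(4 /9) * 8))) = 1267 /51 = 24.84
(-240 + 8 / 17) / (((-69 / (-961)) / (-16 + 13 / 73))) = 1506578920 / 28543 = 52782.78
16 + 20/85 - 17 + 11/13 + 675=149193/221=675.08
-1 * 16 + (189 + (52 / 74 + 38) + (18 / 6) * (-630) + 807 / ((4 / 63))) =1632729 / 148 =11031.95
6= 6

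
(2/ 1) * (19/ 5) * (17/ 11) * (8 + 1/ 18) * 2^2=37468/ 99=378.46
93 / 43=2.16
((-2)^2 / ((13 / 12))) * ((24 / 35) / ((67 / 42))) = 6912 / 4355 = 1.59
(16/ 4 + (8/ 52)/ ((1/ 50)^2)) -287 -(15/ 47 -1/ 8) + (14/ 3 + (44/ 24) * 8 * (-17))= -2100551/ 14664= -143.25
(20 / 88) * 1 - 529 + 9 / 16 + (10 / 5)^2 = -524.21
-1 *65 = -65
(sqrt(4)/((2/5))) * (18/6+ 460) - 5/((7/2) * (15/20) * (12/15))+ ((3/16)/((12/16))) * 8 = 48607/21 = 2314.62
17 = 17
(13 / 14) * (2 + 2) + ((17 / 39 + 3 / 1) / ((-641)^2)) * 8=3.71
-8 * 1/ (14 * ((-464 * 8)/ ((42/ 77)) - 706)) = 0.00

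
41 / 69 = 0.59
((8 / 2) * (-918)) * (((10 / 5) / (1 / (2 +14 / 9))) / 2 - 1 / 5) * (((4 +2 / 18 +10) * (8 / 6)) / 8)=-1304036 / 45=-28978.58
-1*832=-832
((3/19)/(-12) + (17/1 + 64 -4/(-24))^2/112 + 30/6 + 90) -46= 8258995/76608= 107.81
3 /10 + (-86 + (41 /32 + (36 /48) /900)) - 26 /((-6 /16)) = -36203 /2400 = -15.08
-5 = -5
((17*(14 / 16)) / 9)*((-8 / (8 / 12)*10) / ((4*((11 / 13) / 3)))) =-7735 / 44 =-175.80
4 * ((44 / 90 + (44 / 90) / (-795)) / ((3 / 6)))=139744 / 35775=3.91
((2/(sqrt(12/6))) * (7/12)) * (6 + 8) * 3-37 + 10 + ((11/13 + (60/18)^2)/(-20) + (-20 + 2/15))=-12.82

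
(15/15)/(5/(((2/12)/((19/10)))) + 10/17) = 17/979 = 0.02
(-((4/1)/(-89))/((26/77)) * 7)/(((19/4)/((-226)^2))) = 220239712/21983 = 10018.64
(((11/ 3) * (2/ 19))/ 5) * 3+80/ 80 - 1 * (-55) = 5342/ 95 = 56.23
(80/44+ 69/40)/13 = 1559/5720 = 0.27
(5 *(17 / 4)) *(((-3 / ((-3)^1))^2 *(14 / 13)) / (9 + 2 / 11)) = 6545 / 2626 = 2.49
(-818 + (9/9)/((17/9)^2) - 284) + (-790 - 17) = -551620/289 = -1908.72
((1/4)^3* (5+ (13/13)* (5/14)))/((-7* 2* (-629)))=75/7890176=0.00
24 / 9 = 8 / 3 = 2.67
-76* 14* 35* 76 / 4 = -707560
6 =6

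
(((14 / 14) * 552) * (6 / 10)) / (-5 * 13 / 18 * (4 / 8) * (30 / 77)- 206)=-765072 / 477485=-1.60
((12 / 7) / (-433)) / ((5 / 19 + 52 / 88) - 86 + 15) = 5016 / 88871951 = 0.00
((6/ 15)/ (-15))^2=4/ 5625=0.00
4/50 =2/25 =0.08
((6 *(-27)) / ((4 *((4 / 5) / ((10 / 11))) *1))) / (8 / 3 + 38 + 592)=-0.07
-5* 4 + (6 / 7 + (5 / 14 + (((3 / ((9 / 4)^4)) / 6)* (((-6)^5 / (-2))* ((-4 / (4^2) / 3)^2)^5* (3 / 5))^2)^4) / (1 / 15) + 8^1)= -4590750258057406531554443026773980062653919727775116710379519999993 / 793463007565477672120521016973280504656233039368538690682880000000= -5.79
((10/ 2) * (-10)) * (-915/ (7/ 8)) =52285.71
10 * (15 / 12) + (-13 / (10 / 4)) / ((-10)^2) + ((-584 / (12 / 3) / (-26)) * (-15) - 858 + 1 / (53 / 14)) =-80054791 / 86125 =-929.52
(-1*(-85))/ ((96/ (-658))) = -582.60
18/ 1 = 18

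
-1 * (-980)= 980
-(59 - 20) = -39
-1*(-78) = 78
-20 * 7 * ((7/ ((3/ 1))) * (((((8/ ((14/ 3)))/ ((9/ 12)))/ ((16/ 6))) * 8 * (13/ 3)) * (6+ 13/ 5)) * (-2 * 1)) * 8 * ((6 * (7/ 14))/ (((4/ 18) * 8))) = 2253888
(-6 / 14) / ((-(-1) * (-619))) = 3 / 4333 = 0.00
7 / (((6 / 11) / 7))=539 / 6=89.83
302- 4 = 298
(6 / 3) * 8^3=1024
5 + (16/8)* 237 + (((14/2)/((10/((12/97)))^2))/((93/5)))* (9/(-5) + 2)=3492856109/7291975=479.00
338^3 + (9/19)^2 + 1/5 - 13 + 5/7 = 487893703852/12635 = 38614460.14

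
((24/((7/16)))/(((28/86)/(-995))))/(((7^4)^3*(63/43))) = -117744320/14242684529829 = -0.00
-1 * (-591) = 591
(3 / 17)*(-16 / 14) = -0.20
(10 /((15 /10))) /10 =2 /3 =0.67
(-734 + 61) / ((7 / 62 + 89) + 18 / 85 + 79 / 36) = -63840780 / 8681503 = -7.35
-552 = -552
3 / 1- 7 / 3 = 2 / 3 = 0.67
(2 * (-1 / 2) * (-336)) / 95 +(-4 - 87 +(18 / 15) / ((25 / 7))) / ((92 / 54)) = -5427429 / 109250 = -49.68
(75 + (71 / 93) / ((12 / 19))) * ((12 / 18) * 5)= 425245 / 1674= 254.03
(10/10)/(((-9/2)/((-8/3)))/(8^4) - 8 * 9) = -65536/4718565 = -0.01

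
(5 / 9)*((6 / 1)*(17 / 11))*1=170 / 33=5.15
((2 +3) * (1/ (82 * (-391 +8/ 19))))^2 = 9025/ 370299024484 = 0.00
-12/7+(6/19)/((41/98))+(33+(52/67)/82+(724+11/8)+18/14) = 2217565725/2922808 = 758.71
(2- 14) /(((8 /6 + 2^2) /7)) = -63 /4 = -15.75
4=4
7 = 7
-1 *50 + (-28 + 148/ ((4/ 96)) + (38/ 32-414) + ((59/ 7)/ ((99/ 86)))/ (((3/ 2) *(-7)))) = 3060.49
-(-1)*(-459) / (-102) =9 / 2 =4.50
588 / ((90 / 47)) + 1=4621 / 15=308.07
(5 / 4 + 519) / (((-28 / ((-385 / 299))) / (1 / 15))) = 22891 / 14352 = 1.59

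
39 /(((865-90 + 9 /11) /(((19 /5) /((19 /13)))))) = 5577 /42670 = 0.13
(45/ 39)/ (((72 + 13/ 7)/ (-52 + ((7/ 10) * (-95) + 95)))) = -105/ 286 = -0.37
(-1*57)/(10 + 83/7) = -133/51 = -2.61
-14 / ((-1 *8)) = 7 / 4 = 1.75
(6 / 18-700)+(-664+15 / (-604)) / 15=-6740051 / 9060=-743.93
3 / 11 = 0.27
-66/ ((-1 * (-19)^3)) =-66/ 6859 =-0.01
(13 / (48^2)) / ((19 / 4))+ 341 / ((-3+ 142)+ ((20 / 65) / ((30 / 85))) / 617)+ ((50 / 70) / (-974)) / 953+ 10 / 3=688293158661500195 / 118922757892723008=5.79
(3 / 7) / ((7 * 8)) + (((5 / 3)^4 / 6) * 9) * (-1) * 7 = -857419 / 10584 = -81.01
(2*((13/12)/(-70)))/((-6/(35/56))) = 13/4032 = 0.00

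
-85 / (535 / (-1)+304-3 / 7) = 119 / 324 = 0.37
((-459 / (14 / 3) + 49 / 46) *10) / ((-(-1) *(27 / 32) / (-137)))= 157973.26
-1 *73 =-73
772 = 772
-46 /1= -46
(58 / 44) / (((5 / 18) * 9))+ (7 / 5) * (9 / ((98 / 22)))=1292 / 385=3.36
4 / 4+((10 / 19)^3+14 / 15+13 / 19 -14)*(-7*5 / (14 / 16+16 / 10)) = 174.04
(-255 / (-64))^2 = 65025 / 4096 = 15.88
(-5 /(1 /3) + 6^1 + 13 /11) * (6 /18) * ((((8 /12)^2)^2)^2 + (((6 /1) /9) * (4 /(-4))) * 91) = 158.00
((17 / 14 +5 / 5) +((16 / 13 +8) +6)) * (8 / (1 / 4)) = 50800 / 91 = 558.24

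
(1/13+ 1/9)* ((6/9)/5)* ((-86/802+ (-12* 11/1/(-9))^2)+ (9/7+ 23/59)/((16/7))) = 2021231531/373693905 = 5.41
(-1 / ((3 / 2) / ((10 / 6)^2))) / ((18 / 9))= -0.93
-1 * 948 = -948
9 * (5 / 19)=45 / 19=2.37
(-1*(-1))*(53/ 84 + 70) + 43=9545/ 84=113.63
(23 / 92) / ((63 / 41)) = 41 / 252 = 0.16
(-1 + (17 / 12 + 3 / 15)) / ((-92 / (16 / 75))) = -37 / 25875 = -0.00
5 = 5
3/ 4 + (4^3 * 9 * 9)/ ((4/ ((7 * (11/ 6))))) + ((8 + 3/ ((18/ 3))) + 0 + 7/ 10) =16641.95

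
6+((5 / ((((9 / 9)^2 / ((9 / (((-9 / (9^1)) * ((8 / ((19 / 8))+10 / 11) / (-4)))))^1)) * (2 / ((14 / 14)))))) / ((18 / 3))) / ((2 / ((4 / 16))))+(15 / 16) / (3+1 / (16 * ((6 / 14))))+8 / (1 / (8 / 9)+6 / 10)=282518431 / 24838896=11.37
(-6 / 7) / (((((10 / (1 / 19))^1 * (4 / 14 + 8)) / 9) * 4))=-27 / 22040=-0.00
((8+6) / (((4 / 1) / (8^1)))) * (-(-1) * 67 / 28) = 67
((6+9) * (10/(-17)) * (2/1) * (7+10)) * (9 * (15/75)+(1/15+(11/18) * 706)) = -389980/3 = -129993.33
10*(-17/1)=-170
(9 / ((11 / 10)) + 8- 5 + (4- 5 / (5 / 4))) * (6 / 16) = 369 / 88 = 4.19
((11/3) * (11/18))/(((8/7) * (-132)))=-77/5184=-0.01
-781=-781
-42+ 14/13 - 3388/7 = -6824/13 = -524.92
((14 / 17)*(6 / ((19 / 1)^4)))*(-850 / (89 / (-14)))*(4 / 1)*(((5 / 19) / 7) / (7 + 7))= 12000 / 220372811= 0.00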